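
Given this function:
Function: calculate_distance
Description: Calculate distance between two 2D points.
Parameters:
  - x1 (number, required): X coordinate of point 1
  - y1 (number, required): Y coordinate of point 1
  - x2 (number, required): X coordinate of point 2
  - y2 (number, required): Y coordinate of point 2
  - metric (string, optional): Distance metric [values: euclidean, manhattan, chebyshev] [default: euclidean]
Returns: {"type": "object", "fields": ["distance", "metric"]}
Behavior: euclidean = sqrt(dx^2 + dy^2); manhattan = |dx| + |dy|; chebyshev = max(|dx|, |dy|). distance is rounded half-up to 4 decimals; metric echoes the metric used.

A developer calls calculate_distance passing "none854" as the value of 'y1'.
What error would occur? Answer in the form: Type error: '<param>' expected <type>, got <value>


Spec: 'y1' is declared as number; "none854" is a string.
Type error: 'y1' expected number, got "none854"


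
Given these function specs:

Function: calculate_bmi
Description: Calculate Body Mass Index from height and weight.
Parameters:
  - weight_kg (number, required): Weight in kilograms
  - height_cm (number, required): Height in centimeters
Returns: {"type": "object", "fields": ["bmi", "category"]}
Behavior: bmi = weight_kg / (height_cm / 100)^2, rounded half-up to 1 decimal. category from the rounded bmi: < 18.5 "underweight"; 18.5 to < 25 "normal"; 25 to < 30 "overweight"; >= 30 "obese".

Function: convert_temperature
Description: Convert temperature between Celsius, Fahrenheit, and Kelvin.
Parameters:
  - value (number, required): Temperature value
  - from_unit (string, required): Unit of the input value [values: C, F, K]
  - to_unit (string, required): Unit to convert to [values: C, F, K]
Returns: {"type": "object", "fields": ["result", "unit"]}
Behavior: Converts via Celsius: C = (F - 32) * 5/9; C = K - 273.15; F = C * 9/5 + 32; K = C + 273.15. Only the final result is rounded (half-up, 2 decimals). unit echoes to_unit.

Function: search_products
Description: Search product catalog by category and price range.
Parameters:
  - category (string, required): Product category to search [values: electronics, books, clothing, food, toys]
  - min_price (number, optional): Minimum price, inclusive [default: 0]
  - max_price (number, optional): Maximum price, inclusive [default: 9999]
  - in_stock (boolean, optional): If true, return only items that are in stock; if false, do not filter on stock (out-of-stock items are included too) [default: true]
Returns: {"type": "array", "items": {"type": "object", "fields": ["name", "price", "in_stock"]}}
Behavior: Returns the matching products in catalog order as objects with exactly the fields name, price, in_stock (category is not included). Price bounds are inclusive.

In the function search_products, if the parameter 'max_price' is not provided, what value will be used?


The search_products spec declares:
  - max_price (number, optional): Maximum price, inclusive [default: 9999]
Default:
9999


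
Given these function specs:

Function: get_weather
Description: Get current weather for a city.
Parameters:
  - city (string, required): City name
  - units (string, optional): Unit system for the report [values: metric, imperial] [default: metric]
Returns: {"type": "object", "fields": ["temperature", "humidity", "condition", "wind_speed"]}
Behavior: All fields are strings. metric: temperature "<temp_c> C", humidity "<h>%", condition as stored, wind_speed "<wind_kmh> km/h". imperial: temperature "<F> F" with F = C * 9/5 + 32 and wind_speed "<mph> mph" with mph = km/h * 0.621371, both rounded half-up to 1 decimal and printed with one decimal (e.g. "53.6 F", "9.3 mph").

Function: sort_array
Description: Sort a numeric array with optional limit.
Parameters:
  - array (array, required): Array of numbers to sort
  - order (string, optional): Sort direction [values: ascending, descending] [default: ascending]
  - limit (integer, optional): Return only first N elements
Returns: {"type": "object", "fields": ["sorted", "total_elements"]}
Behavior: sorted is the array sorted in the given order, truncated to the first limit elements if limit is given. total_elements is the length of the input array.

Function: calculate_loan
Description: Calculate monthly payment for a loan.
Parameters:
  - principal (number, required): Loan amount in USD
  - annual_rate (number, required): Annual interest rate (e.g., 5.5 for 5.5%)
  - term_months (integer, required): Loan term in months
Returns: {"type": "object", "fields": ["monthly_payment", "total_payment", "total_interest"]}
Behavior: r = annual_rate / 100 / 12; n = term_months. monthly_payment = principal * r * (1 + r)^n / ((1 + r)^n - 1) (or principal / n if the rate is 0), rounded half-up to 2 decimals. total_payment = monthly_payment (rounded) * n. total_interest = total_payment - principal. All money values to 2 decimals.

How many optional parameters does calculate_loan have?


Parameters of calculate_loan: principal (required), annual_rate (required), term_months (required)
Optional count:
0


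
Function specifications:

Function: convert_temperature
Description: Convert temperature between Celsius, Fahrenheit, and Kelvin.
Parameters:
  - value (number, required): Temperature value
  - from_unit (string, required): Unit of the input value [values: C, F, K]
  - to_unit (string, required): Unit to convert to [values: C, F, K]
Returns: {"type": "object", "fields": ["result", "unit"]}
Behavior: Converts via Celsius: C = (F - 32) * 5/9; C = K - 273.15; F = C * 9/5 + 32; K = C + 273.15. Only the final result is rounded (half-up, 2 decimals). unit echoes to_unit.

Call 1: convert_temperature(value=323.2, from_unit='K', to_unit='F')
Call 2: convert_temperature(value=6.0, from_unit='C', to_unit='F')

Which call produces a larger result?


Call 1:
  To C: 323.2 - 273.15 = 50.05
  To F: 50.05 * 9/5 + 32 = 122.09
  Round to 2 decimals: 122.09
  -> 122.09 F
Call 2:
  Input already in C: 6
  To F: 6 * 9/5 + 32 = 42.8
  Round to 2 decimals: 42.8
  -> 42.8 F
Call 1 (122.09 F)


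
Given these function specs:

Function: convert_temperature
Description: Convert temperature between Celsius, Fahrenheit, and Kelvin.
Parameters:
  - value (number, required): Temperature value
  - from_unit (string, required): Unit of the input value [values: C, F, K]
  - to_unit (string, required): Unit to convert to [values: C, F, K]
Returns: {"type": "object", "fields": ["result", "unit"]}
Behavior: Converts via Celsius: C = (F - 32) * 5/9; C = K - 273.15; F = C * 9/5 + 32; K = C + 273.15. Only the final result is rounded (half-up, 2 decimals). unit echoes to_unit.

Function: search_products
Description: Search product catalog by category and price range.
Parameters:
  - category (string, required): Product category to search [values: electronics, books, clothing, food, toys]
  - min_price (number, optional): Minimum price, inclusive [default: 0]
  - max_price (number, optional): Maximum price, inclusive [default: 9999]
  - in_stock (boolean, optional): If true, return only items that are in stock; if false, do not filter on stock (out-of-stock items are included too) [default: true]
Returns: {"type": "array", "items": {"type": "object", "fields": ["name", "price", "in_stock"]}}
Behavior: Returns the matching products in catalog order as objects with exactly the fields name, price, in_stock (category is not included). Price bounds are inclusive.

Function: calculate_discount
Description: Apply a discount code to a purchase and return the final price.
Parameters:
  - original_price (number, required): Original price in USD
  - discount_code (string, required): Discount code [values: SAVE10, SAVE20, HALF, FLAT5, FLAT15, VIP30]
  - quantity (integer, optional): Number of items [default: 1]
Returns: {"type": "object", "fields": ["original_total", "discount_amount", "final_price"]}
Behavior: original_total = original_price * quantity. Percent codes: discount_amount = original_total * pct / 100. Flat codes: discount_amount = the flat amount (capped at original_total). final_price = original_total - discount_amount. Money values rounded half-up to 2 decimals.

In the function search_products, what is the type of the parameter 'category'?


The search_products spec declares:
  - category (string, required): Product category to search [values: electronics, books, clothing, food, toys]
Type:
string


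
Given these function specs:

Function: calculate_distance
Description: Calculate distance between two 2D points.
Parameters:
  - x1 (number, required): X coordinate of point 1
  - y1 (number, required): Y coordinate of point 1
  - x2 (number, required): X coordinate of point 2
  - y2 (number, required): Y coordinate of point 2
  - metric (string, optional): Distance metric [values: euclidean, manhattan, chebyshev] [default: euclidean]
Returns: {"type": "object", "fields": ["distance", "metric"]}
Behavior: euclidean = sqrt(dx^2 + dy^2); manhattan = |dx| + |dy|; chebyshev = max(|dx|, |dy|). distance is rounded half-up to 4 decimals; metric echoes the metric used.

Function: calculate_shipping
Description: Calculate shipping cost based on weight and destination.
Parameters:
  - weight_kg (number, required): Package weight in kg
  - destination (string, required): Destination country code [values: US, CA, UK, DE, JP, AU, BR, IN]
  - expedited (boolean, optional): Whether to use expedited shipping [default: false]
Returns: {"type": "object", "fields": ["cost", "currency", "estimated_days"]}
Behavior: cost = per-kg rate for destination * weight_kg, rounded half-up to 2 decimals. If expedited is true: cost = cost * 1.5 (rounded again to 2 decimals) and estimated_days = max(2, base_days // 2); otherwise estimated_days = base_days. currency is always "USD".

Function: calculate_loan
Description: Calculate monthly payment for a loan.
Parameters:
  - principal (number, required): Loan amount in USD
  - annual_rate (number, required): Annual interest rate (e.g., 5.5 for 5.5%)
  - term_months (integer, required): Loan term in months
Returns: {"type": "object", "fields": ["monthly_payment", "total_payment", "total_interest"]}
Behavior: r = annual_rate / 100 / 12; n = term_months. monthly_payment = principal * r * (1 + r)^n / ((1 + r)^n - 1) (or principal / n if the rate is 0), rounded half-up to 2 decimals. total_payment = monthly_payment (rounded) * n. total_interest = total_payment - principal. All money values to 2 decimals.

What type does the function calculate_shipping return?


The calculate_shipping spec declares Returns: {"type": "object", "fields": ["cost", "currency", "estimated_days"]}
Type:
object


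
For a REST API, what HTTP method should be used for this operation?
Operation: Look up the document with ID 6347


GET = read, POST = create, PUT = update/replace, DELETE = remove
This operation is a read.
GET


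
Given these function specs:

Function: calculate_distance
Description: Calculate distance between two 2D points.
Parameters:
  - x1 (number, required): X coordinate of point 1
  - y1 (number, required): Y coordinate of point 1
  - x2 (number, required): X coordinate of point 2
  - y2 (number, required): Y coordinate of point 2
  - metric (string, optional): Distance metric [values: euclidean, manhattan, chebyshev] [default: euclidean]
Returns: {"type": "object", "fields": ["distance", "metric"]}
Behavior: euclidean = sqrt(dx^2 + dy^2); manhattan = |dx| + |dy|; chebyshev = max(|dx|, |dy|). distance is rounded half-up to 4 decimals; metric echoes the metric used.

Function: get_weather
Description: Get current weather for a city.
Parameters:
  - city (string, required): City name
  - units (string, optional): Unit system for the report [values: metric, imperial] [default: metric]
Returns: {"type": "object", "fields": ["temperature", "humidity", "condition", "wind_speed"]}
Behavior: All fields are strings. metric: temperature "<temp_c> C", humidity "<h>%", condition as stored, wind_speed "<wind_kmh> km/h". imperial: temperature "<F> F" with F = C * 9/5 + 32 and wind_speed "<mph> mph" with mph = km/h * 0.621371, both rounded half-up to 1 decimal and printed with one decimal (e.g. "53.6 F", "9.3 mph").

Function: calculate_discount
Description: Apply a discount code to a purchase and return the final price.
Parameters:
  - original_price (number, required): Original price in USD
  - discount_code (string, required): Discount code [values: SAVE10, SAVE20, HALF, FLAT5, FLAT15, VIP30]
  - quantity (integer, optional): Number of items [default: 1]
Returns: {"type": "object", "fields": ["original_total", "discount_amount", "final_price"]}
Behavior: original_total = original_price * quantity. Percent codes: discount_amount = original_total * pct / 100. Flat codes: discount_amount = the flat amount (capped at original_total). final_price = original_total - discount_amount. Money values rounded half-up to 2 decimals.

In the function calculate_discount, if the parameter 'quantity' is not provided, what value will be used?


The calculate_discount spec declares:
  - quantity (integer, optional): Number of items [default: 1]
Default:
1


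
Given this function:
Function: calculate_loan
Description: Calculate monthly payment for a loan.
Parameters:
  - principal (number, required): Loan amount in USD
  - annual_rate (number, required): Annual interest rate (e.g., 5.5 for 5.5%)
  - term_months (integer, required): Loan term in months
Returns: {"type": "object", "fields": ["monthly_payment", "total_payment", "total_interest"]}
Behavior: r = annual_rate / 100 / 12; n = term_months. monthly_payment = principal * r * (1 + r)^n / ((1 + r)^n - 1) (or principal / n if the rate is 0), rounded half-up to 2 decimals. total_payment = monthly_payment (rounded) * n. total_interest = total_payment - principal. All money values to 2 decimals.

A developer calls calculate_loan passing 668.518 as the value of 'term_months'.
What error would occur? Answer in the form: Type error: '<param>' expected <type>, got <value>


Spec: 'term_months' is declared as integer; 668.518 is a non-integer number.
Type error: 'term_months' expected integer, got 668.518


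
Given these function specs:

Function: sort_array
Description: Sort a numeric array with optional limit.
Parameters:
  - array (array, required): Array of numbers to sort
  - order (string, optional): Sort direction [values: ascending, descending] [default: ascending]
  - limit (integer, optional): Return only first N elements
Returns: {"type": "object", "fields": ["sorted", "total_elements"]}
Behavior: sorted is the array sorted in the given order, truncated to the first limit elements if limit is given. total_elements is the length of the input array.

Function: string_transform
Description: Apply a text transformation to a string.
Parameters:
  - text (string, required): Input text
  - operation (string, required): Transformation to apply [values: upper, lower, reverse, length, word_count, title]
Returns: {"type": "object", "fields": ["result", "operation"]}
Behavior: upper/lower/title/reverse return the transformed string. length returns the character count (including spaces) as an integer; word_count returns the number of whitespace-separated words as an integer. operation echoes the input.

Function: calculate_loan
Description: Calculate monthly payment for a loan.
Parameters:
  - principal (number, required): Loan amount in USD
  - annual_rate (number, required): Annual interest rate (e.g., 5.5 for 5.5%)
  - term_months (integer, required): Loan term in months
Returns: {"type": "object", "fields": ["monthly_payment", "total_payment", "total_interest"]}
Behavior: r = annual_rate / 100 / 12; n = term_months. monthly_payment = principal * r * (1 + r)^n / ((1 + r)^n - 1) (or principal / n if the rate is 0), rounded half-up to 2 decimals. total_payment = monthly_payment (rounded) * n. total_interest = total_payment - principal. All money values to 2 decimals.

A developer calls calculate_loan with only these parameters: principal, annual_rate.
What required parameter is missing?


Required parameters: principal, annual_rate, term_months
Provided: principal, annual_rate
Missing: term_months
term_months


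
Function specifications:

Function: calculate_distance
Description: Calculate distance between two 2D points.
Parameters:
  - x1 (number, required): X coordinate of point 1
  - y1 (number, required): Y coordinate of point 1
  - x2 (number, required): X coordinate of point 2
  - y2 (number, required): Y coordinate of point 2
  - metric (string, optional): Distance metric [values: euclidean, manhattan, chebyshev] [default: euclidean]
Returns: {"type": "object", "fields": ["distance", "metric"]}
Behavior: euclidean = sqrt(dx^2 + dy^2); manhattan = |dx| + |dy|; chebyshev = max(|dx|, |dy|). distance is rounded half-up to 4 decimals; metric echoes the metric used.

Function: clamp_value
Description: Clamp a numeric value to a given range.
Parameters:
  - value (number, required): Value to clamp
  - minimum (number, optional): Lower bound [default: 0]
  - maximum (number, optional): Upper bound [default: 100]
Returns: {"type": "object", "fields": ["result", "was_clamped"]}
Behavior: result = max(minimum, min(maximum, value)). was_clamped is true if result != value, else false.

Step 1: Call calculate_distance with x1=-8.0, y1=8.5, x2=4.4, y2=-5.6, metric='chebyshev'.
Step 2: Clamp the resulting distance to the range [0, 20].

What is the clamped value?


Step 1: calculate_distance (chebyshev)
  |dx| = |4.4 - -8| = 12.4; |dy| = |-5.6 - 8.5| = 14.1
  chebyshev: max(12.4, 14.1) = 14.1
  Round to 4 decimals: 14.1
  -> distance = 14.1
Step 2: clamp_value(value=14.1, minimum=0, maximum=20)
  result = max(0, min(20, 14.1)) = max(0, 14.1) = 14.1
  was_clamped = (14.1 != 14.1) = false
  -> result = 14.1
14.1


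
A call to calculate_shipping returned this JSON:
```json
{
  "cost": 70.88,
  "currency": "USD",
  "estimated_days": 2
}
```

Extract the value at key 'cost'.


70.88


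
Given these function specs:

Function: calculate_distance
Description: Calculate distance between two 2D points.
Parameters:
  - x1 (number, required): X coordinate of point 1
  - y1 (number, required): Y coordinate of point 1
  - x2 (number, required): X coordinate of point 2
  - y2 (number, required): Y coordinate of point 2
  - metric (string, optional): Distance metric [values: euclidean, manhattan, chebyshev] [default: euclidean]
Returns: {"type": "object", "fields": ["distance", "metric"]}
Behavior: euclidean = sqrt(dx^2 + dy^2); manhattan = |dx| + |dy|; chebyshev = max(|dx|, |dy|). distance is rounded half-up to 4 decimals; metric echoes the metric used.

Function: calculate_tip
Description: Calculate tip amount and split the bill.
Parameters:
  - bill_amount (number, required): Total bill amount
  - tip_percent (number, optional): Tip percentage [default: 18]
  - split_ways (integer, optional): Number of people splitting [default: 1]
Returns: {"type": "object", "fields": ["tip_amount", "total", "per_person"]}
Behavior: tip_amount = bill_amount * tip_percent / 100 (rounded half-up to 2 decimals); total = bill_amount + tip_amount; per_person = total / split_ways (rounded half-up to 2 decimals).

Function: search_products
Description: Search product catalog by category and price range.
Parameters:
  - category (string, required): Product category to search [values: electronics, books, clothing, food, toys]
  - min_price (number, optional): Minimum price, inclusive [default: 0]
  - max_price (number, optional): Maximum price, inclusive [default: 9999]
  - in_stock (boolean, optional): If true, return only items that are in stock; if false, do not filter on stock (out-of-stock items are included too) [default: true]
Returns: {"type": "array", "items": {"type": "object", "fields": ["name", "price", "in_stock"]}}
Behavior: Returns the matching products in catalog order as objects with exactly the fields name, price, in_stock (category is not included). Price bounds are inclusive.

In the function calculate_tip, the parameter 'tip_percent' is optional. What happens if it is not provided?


The calculate_tip spec declares:
  - tip_percent (number, optional): Tip percentage [default: 18]
It defaults to 18


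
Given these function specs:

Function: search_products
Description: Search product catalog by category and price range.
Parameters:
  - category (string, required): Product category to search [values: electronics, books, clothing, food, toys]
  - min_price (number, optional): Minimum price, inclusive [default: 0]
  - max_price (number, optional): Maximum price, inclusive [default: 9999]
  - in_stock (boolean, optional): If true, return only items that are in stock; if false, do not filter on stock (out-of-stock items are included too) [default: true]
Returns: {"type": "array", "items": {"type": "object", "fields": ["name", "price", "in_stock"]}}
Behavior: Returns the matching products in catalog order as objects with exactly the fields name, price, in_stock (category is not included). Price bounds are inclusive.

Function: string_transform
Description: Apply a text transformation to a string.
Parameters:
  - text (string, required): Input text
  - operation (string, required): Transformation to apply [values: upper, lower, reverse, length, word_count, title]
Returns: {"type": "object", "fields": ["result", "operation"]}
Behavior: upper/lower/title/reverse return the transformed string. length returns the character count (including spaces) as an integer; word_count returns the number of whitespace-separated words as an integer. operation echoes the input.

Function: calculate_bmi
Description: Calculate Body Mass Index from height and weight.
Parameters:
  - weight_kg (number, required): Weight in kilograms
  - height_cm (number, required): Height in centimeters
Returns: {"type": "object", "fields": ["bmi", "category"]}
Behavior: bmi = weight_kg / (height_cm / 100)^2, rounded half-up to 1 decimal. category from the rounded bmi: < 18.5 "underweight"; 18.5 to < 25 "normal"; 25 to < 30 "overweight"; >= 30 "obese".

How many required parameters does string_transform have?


Parameters of string_transform: text (required), operation (required)
Required count:
2


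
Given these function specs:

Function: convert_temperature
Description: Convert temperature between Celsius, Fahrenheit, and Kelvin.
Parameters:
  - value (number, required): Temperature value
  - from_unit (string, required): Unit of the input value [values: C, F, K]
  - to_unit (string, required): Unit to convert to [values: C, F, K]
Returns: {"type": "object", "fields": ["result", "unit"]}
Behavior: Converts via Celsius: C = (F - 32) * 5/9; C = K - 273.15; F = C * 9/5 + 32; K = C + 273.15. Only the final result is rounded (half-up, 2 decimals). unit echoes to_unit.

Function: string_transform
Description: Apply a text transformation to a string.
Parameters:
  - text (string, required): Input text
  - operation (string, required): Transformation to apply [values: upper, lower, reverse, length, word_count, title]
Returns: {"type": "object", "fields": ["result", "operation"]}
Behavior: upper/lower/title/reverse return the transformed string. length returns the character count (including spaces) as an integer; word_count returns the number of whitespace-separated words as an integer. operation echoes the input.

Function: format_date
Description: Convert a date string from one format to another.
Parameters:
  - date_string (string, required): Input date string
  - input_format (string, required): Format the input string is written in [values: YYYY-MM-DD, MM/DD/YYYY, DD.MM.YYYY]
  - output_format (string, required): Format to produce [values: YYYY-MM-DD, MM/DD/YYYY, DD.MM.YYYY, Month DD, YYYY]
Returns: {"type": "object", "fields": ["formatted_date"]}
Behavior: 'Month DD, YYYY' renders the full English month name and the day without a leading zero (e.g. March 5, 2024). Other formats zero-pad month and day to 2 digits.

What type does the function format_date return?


The format_date spec declares Returns: {"type": "object", "fields": ["formatted_date"]}
Type:
object


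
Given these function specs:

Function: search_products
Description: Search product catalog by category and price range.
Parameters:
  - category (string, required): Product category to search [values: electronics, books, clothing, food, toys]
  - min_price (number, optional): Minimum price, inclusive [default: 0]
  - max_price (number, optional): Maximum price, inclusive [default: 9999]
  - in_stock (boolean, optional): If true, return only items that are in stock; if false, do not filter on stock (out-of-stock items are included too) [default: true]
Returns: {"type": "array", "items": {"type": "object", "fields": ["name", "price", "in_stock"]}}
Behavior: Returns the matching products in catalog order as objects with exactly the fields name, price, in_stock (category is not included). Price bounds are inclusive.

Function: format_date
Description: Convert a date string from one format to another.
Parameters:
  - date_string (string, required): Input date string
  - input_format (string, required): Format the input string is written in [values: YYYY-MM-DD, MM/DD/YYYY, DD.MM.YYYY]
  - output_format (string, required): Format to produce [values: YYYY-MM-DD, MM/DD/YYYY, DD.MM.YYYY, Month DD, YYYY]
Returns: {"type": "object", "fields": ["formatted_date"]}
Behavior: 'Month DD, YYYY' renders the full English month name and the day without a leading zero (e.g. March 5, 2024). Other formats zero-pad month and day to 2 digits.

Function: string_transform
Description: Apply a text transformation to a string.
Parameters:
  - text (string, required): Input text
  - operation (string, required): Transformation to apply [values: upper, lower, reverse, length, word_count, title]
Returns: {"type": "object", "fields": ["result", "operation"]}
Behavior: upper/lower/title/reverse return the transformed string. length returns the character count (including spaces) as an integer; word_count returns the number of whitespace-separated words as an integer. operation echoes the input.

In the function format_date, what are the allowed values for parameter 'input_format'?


The format_date spec declares:
  - input_format (string, required): Format the input string is written in [values: YYYY-MM-DD, MM/DD/YYYY, DD.MM.YYYY]
Allowed values:
YYYY-MM-DD, MM/DD/YYYY, DD.MM.YYYY


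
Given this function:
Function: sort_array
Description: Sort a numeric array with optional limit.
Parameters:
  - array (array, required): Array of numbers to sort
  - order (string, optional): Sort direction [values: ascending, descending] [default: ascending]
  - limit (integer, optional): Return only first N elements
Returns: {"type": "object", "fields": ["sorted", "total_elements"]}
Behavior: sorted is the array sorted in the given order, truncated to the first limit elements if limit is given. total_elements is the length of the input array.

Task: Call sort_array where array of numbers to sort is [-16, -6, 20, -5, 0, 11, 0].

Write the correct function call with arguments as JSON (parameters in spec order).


Mapping each described value to its parameter name:
  'Array of numbers to sort' -> array = [-16, -6, 20, -5, 0, 11, 0]
sort_array({"array": [-16, -6, 20, -5, 0, 11, 0]})


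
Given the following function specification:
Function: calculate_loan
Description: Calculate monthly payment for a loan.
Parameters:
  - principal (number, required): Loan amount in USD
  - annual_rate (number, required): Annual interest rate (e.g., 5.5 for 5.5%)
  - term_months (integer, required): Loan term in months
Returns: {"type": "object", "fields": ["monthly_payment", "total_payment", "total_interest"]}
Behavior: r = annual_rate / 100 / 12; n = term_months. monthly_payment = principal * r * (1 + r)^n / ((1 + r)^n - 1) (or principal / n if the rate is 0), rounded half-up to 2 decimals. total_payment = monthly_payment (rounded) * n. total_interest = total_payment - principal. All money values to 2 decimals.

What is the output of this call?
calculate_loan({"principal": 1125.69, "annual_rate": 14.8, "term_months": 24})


r = 14.8 / 100 / 12 = 0.012333333333 (keep full precision)
(1 + r)^24 = 1.34203825
monthly_payment = 1125.69 * 0.012333333333 * 1.34203825 / (1.34203825 - 1) = 54.474029 -> 54.47
total_payment = 54.47 * 24 = 1307.28
total_interest = 1307.28 - 1125.69 = 181.59
Output:
{"monthly_payment": 54.47, "total_payment": 1307.28, "total_interest": 181.59}


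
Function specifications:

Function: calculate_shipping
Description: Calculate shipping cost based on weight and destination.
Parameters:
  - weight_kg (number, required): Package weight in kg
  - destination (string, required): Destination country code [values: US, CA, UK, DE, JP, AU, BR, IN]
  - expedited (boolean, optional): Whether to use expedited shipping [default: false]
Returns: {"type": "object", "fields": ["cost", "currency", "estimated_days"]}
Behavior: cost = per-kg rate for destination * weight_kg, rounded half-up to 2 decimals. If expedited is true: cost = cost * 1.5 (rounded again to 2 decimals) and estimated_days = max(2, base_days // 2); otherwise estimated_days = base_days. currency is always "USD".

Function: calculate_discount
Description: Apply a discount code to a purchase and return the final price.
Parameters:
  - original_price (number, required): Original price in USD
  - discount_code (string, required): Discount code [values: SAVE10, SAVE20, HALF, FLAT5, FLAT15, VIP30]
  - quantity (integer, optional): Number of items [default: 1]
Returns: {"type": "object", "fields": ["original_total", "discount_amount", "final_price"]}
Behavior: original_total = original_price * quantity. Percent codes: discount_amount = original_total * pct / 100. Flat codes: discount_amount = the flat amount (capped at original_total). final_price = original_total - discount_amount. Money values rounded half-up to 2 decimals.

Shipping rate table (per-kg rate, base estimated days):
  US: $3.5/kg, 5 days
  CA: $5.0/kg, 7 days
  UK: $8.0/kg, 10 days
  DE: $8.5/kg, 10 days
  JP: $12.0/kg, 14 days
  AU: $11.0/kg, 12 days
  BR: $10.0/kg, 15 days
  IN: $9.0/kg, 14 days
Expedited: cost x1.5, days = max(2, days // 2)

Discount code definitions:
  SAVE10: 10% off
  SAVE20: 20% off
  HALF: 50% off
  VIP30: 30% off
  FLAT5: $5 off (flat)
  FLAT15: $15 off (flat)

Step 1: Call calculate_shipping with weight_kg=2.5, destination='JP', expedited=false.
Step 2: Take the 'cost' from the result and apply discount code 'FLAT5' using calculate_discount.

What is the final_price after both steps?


Step 1: calculate_shipping(weight_kg=2.5, destination=JP, expedited=false)
  Rate for JP: $12.0/kg, base 14 days
  cost = 12.0 * 2.5 = 30 -> 30.00
  expedited not set/false: estimated_days = 14
  -> cost = 30.00 USD
Step 2: calculate_discount(original_price=30.0, discount_code=FLAT5, quantity=1)
  original_total = 30.0 * 1 = 30.00
  FLAT5 = $5 flat: discount_amount = min(5.00, 30.00) = 5.00
  final_price = 30.00 - 5.00 = 25.00
  -> final_price = 25.00
$25.00


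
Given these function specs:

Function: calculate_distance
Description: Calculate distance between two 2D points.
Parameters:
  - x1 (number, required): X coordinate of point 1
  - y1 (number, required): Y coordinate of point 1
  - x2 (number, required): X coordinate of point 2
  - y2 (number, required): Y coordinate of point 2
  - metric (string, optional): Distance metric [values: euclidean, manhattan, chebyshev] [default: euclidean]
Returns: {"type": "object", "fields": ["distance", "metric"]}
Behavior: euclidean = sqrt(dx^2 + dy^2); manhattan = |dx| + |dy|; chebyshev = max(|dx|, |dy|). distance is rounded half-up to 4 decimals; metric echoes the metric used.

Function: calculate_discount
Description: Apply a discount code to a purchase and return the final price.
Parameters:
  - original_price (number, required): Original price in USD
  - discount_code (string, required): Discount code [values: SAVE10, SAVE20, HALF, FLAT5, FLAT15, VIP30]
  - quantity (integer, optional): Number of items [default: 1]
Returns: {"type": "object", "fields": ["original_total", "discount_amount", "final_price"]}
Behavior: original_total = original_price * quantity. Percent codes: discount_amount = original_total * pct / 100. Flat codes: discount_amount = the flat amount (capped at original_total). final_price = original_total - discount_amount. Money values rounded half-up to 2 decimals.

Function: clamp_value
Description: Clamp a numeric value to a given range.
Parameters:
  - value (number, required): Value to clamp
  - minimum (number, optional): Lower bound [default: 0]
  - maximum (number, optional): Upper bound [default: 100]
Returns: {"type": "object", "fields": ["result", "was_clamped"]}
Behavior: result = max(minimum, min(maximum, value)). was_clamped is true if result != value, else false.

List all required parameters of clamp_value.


Parameters of clamp_value and their required/optional flag:
  value: required
  minimum: optional
  maximum: optional
value


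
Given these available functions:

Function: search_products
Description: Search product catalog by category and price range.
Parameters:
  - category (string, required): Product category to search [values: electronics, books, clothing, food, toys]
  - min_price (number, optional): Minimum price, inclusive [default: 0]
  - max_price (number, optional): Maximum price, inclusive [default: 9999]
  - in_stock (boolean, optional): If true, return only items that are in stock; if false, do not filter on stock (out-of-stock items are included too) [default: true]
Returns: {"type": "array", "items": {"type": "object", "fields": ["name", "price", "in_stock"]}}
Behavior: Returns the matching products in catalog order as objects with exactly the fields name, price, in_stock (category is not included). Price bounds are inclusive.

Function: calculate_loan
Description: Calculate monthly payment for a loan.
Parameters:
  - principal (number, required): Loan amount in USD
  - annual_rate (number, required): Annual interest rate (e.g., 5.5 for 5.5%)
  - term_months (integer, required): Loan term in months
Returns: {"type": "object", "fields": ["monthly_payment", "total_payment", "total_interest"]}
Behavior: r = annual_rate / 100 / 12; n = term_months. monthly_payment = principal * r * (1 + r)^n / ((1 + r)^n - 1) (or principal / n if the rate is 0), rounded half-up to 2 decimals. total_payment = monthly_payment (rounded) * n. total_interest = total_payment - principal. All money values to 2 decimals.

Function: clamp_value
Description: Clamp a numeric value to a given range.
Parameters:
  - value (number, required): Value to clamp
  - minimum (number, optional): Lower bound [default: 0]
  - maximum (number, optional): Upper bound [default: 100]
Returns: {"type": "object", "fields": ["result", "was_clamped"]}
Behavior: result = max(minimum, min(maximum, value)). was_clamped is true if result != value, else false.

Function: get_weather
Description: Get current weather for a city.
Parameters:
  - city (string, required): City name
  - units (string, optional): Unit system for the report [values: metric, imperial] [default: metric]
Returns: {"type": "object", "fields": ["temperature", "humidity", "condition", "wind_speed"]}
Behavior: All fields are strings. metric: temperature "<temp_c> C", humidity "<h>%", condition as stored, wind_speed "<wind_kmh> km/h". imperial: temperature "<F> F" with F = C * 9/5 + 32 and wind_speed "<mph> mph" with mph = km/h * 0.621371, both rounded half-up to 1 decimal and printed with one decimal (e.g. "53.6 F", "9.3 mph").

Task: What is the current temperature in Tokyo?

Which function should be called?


The task needs a function whose description is: Get current weather for a city.
get_weather


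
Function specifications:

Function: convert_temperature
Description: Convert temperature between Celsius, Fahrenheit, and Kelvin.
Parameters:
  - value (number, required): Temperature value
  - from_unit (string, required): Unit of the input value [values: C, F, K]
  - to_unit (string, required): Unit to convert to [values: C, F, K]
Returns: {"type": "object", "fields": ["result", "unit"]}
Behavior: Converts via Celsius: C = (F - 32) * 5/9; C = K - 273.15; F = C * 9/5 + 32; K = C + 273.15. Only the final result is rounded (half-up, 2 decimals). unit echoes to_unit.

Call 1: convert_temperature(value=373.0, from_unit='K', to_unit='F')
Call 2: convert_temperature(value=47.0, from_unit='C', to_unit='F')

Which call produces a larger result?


Call 1:
  To C: 373 - 273.15 = 99.85
  To F: 99.85 * 9/5 + 32 = 211.73
  Round to 2 decimals: 211.73
  -> 211.73 F
Call 2:
  Input already in C: 47
  To F: 47 * 9/5 + 32 = 116.6
  Round to 2 decimals: 116.6
  -> 116.6 F
Call 1 (211.73 F)


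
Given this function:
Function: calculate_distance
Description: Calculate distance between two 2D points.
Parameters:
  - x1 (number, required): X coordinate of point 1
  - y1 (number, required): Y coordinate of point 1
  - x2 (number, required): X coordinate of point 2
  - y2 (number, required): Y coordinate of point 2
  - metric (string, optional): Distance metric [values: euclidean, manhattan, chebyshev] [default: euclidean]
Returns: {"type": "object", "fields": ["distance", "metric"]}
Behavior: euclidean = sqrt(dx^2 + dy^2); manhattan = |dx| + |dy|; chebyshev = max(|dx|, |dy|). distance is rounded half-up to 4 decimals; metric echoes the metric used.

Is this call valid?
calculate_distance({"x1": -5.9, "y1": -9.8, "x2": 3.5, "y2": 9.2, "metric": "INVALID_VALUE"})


Checking parameter values...
Parameter 'metric' has value 'INVALID_VALUE' not in allowed: euclidean, manhattan, chebyshev
Invalid - 'metric' must be one of euclidean, manhattan, chebyshev


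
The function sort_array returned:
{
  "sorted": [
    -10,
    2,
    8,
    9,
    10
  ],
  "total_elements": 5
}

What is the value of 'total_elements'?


5


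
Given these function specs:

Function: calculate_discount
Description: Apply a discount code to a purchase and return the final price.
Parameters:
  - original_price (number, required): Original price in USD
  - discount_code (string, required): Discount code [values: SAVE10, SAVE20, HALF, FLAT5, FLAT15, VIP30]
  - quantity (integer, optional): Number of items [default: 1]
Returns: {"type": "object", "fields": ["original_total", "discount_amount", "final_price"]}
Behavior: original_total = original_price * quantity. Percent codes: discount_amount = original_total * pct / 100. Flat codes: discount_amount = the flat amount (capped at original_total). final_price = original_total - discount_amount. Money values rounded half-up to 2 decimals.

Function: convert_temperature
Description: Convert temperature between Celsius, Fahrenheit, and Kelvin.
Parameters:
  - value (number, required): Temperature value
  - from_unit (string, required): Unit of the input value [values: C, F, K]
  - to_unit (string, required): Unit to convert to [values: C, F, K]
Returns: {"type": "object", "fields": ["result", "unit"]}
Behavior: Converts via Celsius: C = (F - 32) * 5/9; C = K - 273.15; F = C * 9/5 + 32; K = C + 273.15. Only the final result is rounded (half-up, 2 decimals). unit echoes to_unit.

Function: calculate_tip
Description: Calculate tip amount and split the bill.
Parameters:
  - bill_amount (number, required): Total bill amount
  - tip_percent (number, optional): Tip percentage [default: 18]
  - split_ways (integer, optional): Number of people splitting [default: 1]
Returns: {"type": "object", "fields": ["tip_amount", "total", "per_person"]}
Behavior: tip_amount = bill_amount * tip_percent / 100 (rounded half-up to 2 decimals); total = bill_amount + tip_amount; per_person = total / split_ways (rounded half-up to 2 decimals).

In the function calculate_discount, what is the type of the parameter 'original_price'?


The calculate_discount spec declares:
  - original_price (number, required): Original price in USD
Type:
number


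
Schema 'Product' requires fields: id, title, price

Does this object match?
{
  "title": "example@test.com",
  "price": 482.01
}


Checking required fields...
Missing: id
Invalid - missing required field 'id'


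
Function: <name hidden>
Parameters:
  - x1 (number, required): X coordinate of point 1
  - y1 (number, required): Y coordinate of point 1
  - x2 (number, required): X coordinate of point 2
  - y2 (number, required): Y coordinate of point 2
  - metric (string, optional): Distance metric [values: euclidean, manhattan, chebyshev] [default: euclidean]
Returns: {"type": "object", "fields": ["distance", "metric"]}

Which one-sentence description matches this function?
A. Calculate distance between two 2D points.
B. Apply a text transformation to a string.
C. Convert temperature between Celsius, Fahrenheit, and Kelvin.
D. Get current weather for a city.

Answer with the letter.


Parameters x1, y1, x2, y2, metric and return ["distance", "metric"] fit: Calculate distance between two 2D points.
A
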